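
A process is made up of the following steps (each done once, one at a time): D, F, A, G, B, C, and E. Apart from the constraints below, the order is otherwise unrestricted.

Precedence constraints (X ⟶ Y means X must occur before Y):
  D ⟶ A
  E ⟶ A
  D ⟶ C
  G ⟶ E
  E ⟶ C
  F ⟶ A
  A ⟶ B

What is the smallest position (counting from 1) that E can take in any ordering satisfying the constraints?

2

Working backwards through the constraints from E, its only required predecessor is G.
With 1 mandatory predecessor, the earliest E can sit is position 1+1 = 2, and placing just that one first achieves it.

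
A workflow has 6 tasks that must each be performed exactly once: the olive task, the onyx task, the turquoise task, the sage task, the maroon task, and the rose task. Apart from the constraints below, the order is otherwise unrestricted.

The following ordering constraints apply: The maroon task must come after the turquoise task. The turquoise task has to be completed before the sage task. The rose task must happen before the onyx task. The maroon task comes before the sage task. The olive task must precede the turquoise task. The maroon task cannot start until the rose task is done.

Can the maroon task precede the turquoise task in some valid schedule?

No

There is a dependency chain the turquoise task → the maroon task, so the maroon task always comes after the turquoise task.
So no valid ordering can have the maroon task before the turquoise task.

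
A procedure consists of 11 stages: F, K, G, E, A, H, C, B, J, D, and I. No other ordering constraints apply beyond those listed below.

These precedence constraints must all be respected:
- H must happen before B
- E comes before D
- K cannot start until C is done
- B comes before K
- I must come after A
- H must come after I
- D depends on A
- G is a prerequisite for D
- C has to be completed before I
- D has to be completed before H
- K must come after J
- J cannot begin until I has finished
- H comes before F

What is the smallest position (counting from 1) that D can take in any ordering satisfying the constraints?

The stages that are forced before D, directly or transitively, are G, E, A. That's 3 stages.
With 3 mandatory predecessors, the earliest D can sit is position 3+1 = 4, and placing just those 3 first achieves it.

4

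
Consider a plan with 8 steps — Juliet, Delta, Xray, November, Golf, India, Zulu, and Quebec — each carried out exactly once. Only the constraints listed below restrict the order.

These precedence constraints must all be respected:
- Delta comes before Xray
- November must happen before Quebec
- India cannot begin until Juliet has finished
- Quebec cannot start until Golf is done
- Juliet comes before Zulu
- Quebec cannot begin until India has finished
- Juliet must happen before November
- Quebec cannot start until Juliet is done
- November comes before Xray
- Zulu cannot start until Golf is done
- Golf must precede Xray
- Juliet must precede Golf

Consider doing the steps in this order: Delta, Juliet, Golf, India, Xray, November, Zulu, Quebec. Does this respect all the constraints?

No

The sequence places Xray ahead of November.
That contradicts the constraint that November must precede Xray.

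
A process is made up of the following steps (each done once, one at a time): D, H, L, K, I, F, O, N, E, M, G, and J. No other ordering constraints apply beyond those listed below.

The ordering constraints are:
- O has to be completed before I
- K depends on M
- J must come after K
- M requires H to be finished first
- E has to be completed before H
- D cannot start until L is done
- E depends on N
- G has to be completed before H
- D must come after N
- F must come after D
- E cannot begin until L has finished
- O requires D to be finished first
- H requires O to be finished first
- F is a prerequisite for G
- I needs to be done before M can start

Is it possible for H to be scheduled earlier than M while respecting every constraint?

Yes

Every valid ordering already has H before M (the constraints require it), so in particular at least one does.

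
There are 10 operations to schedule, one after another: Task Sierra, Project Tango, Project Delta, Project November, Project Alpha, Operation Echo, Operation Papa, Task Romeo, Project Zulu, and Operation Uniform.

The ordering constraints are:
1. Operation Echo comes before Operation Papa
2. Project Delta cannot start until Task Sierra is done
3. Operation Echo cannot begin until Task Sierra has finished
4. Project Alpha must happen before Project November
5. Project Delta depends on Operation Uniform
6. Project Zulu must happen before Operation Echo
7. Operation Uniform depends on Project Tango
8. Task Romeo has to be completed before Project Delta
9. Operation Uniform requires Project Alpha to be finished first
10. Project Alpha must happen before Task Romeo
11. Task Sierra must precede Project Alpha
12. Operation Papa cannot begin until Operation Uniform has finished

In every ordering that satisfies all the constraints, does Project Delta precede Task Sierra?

No

There is a chain Task Sierra → Project Delta, which puts Task Sierra before Project Delta.
So Project Delta never precedes Task Sierra.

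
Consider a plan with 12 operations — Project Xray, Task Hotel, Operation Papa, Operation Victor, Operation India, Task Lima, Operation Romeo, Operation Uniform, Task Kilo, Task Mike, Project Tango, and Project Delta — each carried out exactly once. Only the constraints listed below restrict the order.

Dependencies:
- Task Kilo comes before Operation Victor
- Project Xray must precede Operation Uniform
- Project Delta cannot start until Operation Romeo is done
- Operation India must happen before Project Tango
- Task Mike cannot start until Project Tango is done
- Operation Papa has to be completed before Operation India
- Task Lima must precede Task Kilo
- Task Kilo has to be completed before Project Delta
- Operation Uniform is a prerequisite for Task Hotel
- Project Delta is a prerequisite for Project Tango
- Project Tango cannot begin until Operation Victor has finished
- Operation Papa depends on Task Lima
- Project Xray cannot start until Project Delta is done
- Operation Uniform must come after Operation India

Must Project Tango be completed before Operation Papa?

No

In fact the dependencies run the other way: Operation Papa → Operation India → Project Tango.
So Project Tango never precedes Operation Papa.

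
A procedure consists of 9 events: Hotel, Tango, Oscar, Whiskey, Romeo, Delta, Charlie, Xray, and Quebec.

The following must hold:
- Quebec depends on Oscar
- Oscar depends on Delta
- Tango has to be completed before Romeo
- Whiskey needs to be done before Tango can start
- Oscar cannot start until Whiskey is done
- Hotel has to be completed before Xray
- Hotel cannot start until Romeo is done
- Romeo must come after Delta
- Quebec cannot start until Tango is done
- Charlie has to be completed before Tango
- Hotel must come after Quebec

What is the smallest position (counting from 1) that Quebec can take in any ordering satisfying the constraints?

Every event that must precede Quebec has to come before it. Tracing all chains that end at Quebec, those events are: Tango, Oscar, Whiskey, Delta, Charlie — 5 in total.
So at minimum 5 events come before Quebec, putting Quebec no earlier than position 6. That position is achievable by scheduling exactly those predecessors first.

6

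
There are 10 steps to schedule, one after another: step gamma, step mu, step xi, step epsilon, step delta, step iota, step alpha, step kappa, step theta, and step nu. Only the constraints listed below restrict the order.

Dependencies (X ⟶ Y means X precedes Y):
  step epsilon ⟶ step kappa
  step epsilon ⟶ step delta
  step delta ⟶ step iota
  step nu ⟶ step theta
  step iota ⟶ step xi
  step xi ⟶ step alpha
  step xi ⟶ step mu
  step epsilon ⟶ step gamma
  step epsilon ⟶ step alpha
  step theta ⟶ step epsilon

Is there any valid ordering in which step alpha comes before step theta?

Following step theta → step epsilon → step alpha, step theta must precede step alpha in every valid ordering.
So no valid ordering can have step alpha before step theta.

No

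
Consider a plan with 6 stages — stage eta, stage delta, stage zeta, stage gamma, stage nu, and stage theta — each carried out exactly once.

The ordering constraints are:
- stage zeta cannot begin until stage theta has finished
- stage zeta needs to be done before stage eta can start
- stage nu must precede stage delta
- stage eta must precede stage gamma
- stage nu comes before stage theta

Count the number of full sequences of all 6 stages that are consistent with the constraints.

Only stage nu has no prerequisites, so it must go first.
Counting all ways to extend the partial order to a total order gives 5.

5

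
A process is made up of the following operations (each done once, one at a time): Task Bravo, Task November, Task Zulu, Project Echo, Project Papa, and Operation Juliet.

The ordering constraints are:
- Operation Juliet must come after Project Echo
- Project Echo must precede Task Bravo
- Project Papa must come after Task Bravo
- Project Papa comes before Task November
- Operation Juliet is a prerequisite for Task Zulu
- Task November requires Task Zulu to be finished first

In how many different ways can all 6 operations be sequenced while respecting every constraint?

6

Project Echo is the only operation with nothing required before it, so every ordering starts there.
Enumerating by repeatedly choosing an available operation (one whose prerequisites are all placed) gives 6 distinct complete orderings.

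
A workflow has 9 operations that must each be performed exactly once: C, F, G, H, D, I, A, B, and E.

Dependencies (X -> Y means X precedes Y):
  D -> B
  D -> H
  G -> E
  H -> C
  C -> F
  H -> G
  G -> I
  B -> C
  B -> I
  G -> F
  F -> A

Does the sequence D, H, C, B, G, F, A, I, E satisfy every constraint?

No

The sequence places C ahead of B.
Since B is required before C, the ordering is invalid.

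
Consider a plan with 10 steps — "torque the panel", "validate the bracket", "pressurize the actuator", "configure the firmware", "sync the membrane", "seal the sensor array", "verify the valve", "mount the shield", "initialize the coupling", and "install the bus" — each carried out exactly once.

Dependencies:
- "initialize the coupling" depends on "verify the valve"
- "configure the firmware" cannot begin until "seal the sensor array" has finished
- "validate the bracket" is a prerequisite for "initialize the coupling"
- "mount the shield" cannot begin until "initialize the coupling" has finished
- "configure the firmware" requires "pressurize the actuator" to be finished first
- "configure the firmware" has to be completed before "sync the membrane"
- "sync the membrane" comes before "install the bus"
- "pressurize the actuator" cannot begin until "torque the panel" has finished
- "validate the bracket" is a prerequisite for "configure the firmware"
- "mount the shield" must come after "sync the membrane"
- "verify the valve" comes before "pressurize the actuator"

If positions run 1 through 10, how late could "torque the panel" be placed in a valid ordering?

5

The steps that are forced after "torque the panel", directly or by a chain of constraints, are "pressurize the actuator", "configure the firmware", "sync the membrane", "mount the shield", "install the bus". That's 5 steps.
With 5 mandatory successors out of 10 steps total, the latest slot for "torque the panel" is 10−5 = 5, and it's reachable by doing all non-successors before "torque the panel".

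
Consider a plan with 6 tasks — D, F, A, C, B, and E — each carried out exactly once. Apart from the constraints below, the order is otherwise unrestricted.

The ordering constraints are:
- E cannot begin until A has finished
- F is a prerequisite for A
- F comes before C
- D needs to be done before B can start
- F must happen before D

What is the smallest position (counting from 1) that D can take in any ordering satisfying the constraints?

The only task forced before D (directly or transitively) is F.
With 1 mandatory predecessor, the earliest D can sit is position 1+1 = 2, and placing just that one first achieves it.

2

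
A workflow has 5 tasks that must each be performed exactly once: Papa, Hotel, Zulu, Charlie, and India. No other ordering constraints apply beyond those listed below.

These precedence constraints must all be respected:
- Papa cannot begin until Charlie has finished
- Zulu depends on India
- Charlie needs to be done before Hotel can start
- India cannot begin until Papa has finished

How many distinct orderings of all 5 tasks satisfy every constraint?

4

Charlie is the only task with nothing required before it, so every ordering starts there.
Counting all ways to extend the partial order to a total order gives 4.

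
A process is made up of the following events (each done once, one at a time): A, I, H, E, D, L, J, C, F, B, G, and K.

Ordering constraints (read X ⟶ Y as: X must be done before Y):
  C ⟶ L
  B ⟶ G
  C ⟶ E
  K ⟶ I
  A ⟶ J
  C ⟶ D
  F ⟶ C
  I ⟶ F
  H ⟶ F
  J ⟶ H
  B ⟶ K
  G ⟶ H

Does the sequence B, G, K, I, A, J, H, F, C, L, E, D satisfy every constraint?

Yes

Every stated constraint is respected: G sits at position 2, ahead of H at position 7, and each of the other listed pairs likewise has the predecessor earlier in the sequence.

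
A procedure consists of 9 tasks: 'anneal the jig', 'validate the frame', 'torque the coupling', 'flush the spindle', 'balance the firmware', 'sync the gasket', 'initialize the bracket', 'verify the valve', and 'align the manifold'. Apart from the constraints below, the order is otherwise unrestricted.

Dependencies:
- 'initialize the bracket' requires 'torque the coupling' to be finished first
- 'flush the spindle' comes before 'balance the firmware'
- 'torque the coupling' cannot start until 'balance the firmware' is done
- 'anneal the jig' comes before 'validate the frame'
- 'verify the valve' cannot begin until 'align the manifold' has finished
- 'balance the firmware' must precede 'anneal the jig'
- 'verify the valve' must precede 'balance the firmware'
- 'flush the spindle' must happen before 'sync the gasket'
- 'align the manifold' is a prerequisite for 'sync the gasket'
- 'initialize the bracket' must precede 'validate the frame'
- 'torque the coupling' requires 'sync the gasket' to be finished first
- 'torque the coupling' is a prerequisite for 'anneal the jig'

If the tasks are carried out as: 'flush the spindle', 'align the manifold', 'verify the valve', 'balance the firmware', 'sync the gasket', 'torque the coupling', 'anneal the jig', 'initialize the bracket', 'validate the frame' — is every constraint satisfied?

Checking each listed constraint against this order: for instance, 'flush the spindle' is in position 1 and 'sync the gasket' in position 5, so that constraint holds — and the remaining constraints check out the same way.

Yes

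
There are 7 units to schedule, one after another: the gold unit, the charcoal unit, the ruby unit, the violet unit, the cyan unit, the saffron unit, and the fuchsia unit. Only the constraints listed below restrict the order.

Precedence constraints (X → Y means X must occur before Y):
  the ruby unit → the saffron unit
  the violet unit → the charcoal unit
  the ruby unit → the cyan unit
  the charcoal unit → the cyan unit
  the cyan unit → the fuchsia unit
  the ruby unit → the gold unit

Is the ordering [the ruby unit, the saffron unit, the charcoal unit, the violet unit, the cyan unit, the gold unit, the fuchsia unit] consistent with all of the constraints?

No

Here the violet unit comes after the charcoal unit.
But one of the constraints requires the violet unit before the charcoal unit, so this ordering violates it.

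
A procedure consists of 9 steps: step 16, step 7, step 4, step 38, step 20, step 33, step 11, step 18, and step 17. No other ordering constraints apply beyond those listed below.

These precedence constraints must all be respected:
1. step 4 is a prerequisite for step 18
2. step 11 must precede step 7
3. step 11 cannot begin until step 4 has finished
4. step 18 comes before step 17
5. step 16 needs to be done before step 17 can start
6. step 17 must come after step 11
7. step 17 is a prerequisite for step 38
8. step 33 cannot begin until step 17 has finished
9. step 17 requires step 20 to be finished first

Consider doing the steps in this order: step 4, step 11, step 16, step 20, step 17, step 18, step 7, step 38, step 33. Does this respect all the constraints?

The sequence places step 17 ahead of step 18.
But one of the constraints requires step 18 before step 17, so this ordering violates it.

No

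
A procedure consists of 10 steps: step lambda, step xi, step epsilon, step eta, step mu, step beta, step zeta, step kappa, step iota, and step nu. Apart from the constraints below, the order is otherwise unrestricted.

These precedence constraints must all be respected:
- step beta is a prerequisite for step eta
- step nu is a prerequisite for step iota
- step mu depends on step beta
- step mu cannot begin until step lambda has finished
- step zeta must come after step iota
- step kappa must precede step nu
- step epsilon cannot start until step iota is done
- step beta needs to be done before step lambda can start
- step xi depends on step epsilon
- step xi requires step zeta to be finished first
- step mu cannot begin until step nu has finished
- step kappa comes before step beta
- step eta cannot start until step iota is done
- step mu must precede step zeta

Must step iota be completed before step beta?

Nothing in the constraints links step iota and step beta; they are unordered relative to each other.
There exist valid orderings with step beta before step iota, so step iota is not required to come first.

No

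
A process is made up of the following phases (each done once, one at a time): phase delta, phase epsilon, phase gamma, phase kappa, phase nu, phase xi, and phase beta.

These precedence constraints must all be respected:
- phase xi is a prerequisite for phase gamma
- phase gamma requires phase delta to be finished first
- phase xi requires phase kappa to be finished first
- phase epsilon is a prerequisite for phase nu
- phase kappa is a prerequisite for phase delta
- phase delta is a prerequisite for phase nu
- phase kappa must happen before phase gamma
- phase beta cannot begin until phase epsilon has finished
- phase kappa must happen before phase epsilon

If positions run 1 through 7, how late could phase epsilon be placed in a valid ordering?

5

Every phase that must follow phase epsilon has to come after it. Tracing all chains starting from phase epsilon, those phases are: phase nu, phase beta — 2 in total.
So at least 2 phases follow phase epsilon, putting phase epsilon no later than position 5. That position is achievable by scheduling everything else first.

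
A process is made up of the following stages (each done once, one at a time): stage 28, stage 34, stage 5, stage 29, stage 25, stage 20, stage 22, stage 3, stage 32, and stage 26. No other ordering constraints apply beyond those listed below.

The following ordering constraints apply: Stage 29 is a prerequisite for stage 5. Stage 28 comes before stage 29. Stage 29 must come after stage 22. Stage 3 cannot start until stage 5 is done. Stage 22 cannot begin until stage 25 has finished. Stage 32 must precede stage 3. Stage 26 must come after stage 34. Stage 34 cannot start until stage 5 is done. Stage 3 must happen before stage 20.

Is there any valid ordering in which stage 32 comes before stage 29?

Yes

No chain of constraints runs from stage 29 to stage 32, so stage 29 is not required to come first.
So a valid ordering placing stage 32 earlier than stage 29 exists.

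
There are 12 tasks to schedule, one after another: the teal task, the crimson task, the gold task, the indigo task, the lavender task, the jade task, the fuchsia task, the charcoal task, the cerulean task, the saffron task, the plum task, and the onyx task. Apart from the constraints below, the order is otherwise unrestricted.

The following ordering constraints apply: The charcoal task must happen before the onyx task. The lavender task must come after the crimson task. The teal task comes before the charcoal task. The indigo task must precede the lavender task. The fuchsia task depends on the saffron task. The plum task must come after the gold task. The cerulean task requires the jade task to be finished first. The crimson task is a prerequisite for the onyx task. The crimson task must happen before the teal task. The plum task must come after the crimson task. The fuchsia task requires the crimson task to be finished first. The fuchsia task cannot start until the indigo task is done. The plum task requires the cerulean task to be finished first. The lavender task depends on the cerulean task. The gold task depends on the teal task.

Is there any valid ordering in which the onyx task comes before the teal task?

The constraints give a chain the teal task → the charcoal task → the onyx task, which forces the teal task before the onyx task.
So no valid ordering can have the onyx task before the teal task.

No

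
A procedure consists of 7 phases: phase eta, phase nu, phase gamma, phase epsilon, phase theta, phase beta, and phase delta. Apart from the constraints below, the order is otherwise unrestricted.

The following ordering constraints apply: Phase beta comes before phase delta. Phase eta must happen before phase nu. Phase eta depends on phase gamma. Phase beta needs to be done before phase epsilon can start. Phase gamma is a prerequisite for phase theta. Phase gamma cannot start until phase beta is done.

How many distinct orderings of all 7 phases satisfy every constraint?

Only phase beta has no prerequisites, so it must go first.
Systematically extending each partial ordering one phase at a time and counting, there are 90 complete orderings.

90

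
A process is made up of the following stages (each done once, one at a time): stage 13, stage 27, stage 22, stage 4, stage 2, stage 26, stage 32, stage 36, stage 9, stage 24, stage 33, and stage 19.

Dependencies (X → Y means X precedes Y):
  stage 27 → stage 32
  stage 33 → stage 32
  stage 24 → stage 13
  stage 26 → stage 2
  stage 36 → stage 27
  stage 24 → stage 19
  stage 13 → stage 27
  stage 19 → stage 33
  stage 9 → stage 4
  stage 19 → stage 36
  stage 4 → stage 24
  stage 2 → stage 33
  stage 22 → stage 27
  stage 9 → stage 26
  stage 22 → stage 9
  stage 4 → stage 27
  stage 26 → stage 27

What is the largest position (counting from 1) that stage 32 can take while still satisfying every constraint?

12

Stage 32 has no required successors, so nothing stops it from going last (position 12).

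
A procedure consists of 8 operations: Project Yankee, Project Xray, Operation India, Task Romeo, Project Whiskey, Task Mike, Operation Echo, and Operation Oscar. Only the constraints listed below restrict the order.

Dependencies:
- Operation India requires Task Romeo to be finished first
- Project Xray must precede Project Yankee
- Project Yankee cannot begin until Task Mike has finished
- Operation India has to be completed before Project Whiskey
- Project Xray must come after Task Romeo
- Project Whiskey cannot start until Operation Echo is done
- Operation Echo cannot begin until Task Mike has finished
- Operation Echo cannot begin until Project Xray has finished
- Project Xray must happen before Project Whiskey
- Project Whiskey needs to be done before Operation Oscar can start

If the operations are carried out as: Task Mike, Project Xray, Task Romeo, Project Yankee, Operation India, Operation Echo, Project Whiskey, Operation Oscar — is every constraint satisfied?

No

The sequence places Project Xray ahead of Task Romeo.
But one of the constraints requires Task Romeo before Project Xray, so this ordering violates it.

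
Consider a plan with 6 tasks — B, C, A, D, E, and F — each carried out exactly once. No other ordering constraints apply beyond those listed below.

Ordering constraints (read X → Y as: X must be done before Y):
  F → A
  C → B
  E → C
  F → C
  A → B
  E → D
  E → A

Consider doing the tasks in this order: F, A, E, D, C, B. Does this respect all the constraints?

No

The sequence places A ahead of E.
That contradicts the constraint that E must precede A.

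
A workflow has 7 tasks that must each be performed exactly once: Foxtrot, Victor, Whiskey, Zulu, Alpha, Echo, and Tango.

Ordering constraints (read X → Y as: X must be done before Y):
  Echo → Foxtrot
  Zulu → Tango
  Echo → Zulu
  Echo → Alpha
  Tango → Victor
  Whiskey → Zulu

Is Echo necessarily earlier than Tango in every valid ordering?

Yes

Chaining the stated constraints: Echo → Zulu → Tango.
That forces Echo before Tango in every valid schedule.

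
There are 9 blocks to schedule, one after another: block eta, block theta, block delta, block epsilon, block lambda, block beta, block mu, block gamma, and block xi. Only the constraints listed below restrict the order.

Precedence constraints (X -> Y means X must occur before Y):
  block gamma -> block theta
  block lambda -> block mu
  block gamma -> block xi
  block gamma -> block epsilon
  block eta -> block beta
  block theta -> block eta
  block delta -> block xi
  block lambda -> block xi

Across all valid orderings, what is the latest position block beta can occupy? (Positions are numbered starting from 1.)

Block beta has no required successors, so nothing stops it from going last (position 9).

9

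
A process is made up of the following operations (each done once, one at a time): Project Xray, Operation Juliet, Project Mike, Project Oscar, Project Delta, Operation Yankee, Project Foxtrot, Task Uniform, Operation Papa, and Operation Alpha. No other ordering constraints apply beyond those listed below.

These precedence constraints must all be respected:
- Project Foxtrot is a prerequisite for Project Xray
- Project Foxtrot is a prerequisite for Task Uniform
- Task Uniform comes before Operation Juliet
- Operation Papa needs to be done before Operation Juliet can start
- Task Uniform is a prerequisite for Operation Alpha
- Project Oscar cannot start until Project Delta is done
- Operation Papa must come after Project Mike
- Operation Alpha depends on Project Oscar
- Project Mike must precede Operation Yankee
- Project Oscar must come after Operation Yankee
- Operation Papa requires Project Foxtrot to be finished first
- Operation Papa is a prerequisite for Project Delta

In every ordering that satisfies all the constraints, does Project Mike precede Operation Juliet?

Chaining the stated constraints: Project Mike → Operation Papa → Operation Juliet.
So Project Mike must precede Operation Juliet in any valid ordering.

Yes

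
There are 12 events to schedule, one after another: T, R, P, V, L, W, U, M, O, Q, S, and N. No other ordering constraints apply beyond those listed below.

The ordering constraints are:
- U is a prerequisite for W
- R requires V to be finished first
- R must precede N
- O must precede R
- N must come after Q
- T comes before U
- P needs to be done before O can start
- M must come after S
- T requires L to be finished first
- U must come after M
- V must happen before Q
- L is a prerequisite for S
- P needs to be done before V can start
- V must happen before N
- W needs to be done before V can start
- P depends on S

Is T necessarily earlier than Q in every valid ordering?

Yes

Tracing the constraints gives a chain: T → U → W → V → Q.
That forces T before Q in every valid schedule.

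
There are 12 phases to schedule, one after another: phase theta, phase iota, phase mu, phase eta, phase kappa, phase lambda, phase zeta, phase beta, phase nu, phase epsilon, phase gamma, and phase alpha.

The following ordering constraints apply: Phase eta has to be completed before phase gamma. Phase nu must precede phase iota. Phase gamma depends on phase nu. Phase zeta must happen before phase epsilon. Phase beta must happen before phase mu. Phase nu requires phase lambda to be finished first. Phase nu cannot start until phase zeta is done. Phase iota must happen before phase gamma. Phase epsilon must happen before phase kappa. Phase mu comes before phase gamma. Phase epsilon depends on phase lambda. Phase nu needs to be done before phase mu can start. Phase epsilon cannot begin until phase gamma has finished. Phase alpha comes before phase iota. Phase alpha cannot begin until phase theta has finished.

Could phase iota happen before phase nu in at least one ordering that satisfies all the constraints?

There is a dependency chain phase nu → phase iota, so phase iota always comes after phase nu.
So no valid ordering can have phase iota before phase nu.

No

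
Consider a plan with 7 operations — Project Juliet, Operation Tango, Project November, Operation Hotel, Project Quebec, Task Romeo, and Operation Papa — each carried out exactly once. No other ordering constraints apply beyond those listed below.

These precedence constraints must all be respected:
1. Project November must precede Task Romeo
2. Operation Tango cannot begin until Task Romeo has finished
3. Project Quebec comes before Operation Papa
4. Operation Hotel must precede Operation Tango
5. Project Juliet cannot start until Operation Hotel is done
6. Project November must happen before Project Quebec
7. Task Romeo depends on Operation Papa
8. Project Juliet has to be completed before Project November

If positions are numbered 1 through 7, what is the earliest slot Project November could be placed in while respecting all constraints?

Every operation that must precede Project November has to come before it. Tracing all chains that end at Project November, those operations are: Project Juliet, Operation Hotel — 2 in total.
So at minimum 2 operations come before Project November, putting Project November no earlier than position 3. That position is achievable by scheduling exactly those predecessors first.

3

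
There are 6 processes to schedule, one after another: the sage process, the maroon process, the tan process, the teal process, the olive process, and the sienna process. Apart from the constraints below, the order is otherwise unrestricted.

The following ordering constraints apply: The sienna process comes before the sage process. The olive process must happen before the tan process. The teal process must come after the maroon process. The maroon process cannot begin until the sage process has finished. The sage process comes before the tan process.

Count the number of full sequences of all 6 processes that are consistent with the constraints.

2 processes have no prerequisites (the olive process, the sienna process), so any of them could come first.
Counting all ways to extend the partial order to a total order gives 12.

12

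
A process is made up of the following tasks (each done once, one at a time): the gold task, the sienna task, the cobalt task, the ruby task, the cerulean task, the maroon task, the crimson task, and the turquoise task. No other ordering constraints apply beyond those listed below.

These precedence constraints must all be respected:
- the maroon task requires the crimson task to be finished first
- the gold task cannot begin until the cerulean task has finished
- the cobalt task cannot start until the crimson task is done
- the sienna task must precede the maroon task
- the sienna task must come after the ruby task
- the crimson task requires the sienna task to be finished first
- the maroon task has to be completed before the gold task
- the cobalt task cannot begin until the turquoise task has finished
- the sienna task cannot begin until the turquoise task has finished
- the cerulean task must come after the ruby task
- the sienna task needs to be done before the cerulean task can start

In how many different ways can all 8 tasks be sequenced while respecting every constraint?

2 tasks have no prerequisites (the ruby task, the turquoise task), so any of them could come first.
Systematically extending each partial ordering one task at a time and counting, there are 22 complete orderings.

22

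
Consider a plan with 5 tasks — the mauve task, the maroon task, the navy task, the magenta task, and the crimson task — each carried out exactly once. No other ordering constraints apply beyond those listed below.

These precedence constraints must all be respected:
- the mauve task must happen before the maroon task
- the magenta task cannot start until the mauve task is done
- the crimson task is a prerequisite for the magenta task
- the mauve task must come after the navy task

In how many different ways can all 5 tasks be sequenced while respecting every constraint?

7

2 tasks have no prerequisites (the navy task, the crimson task), so any of them could come first.
Counting all ways to extend the partial order to a total order gives 7.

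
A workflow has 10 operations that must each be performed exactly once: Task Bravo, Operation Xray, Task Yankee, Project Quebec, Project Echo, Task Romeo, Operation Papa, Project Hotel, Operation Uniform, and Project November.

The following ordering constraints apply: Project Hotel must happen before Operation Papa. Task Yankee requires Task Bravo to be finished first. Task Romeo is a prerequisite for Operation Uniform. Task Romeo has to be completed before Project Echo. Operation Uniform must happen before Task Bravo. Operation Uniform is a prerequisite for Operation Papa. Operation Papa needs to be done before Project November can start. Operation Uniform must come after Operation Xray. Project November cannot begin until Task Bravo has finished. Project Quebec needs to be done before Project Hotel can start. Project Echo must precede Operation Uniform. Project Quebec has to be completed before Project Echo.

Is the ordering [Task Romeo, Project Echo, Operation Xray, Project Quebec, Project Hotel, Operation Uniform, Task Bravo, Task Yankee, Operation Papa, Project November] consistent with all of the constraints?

In the proposed order, Project Echo appears before Project Quebec.
But one of the constraints requires Project Quebec before Project Echo, so this ordering violates it.

No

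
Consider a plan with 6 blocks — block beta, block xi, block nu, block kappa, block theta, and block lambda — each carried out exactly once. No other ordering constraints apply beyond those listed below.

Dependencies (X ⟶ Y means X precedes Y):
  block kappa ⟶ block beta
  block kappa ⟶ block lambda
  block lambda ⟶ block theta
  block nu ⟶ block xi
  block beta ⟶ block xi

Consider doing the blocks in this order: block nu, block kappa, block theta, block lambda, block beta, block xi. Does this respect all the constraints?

No

The sequence places block theta ahead of block lambda.
That contradicts the constraint that block lambda must precede block theta.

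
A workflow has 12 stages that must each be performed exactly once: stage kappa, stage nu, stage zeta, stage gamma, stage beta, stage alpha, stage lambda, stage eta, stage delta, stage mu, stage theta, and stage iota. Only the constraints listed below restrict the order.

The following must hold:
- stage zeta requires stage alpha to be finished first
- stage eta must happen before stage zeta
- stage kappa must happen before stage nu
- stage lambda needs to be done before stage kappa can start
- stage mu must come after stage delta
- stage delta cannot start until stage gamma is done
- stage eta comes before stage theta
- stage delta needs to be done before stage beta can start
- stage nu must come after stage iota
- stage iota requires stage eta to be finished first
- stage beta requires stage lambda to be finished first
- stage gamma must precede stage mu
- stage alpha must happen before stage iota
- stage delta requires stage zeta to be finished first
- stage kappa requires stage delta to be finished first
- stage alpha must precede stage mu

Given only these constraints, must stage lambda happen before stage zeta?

No chain of constraints connects stage lambda to stage zeta in either direction.
There exist valid orderings with stage zeta before stage lambda, so stage lambda is not required to come first.

No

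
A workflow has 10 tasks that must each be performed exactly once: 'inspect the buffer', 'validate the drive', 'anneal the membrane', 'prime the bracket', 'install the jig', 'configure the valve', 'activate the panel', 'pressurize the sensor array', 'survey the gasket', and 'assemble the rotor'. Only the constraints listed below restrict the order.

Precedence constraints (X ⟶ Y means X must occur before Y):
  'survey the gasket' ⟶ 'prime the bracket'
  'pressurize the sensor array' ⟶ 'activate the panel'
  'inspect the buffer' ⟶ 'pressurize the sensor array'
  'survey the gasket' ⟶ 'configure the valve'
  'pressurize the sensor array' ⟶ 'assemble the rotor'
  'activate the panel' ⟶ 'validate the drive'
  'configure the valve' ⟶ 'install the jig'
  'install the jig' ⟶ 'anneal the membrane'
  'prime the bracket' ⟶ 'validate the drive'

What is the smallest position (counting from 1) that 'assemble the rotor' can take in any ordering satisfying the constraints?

3

The tasks that are forced before 'assemble the rotor', directly or transitively, are 'inspect the buffer', 'pressurize the sensor array'. That's 2 tasks.
With 2 mandatory predecessors, the earliest 'assemble the rotor' can sit is position 2+1 = 3, and placing just those 2 first achieves it.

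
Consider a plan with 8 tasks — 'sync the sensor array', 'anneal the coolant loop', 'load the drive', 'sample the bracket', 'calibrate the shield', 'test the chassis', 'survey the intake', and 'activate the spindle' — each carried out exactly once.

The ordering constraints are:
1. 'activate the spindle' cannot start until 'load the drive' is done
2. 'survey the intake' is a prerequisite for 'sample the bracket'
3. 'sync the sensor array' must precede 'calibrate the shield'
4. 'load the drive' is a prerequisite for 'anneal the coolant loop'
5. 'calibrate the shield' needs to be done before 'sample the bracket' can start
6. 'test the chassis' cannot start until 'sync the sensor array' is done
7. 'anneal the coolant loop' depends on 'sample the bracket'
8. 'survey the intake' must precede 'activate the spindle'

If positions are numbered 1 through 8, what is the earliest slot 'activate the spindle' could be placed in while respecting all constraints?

3

Working backwards through the constraints from 'activate the spindle', its full set of required predecessors is 'load the drive', 'survey the intake' — 2 of them.
So at minimum 2 tasks come before 'activate the spindle', putting 'activate the spindle' no earlier than position 3. That position is achievable by scheduling exactly those predecessors first.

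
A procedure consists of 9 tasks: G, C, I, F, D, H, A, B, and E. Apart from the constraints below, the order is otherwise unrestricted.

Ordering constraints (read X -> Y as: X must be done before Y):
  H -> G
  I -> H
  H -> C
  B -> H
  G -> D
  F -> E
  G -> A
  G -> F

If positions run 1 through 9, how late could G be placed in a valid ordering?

The tasks that are forced after G, directly or by a chain of constraints, are F, D, A, E. That's 4 tasks.
So at least 4 tasks follow G, putting G no later than position 5. That position is achievable by scheduling everything else first.

5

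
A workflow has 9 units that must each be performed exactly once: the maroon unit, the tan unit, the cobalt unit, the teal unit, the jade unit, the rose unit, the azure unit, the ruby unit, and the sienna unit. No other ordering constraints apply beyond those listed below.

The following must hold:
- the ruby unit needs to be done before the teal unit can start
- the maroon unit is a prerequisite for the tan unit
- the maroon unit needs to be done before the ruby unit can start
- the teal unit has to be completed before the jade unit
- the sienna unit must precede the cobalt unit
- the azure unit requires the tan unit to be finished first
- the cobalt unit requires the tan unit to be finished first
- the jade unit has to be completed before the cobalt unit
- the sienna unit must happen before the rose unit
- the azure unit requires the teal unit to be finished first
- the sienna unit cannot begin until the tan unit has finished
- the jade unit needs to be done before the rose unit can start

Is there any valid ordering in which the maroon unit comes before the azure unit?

Yes

Every valid ordering already has the maroon unit before the azure unit (the constraints require it), so in particular at least one does.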